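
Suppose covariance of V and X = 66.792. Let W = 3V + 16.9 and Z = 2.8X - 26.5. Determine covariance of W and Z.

covariance of W and Z = 561.0528

covariance of W and Z = a·c·covariance of V and X = 3·2.8·66.792 = 561.0528. Additive constants drop out.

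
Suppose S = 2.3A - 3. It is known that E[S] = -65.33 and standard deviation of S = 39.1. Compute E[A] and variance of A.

E[A] = -27.1, variance of A = 289

From S = 2.3A - 3: E[S] = a·E[A] + b, so E[A] = (E[S] − b)/a = (-65.33 − (-3))/2.3 = -27.1.
variance of S = 39.1² = 1528.81.
variance of S = a²·variance of A, so variance of A = 1528.81/2.3² = 289.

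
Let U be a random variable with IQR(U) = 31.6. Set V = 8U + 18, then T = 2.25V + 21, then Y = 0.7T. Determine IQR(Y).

IQR(V) = |8|·31.6 = 252.8.
IQR(T) = |2.25|·252.8 = 568.8.
IQR(Y) = |0.7|·568.8 = 398.16.

IQR(Y) = 398.16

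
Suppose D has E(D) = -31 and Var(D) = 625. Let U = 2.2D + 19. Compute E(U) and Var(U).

E(U) = -49.2, Var(U) = 3025

U = 2.2D + 19 is linear with a = 2.2, b = 19.
E(U) = a·E(D) + b = 2.2·(-31) + 19 = -49.2.
Var(U) = a²·Var(D) = 2.2²·625 = 3025 (the additive constant 19 does not affect variance).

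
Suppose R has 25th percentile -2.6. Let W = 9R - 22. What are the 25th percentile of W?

25th percentile of W = -45.4

Since a = 9 > 0 the transformation is increasing, so the 25th percentile of W = a·(P_{25} of R) + b = 9·(-2.6) + (-22) = -45.4.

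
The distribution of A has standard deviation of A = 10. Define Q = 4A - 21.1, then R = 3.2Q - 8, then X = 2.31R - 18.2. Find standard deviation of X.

standard deviation of Q = |4|·10 = 40.
standard deviation of R = |3.2|·40 = 128.
standard deviation of X = |2.31|·128 = 295.68.

standard deviation of X = 295.68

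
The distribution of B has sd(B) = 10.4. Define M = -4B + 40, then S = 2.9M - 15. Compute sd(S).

sd(S) = 120.64

sd(M) = |-4|·10.4 = 41.6.
sd(S) = |2.9|·41.6 = 120.64.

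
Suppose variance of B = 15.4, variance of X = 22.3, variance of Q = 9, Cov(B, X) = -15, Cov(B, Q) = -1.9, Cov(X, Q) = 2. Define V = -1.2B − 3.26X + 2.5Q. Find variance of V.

variance of V = 176.86148

variance of V = a²·variance of B + b²·variance of X + c²·variance of Q + 2ab·Cov(B, X) + 2ac·Cov(B, Q) + 2bc·Cov(X, Q), with a = -1.2, b = -3.26, c = 2.5.
= 22.176 + 236.99548 + 56.25 + (-117.36) + 11.4 + (-32.6)
= 176.86148.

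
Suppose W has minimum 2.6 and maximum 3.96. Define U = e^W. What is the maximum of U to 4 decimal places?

max(U) = 52.4573

e^W is increasing on this domain, so max(U) comes from max(W) = 3.96: max(U) = exp(3.96) ≈ 52.4573.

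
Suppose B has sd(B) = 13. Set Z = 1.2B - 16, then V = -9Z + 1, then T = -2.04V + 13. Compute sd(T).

sd(T) = 286.416

sd(Z) = |1.2|·13 = 15.6.
sd(V) = |-9|·15.6 = 140.4.
sd(T) = |-2.04|·140.4 = 286.416.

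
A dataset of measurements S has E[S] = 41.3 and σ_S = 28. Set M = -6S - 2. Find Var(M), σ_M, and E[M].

Var(M) = 28224, σ_M = 168, E[M] = -249.8

M = -6S - 2 is linear with a = -6, b = -2.
Var(S) = 28² = 784.
Var(M) = a²·Var(S) = (-6)²·784 = 28224 (the additive constant -2 does not affect variance).
σ_M = |a|·σ_S = |-6|·28 = 168.
E[M] = a·E[S] + b = (-6)·41.3 + (-2) = -249.8.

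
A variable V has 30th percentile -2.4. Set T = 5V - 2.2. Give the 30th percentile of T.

30th percentile of T = -14.2

Since a = 5 > 0 the transformation is increasing, so the 30th percentile of T = a·(P_{30} of V) + b = 5·(-2.4) + (-2.2) = -14.2.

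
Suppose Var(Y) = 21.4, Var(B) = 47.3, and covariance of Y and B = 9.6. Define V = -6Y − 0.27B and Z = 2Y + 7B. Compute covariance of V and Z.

By bilinearity, covariance of V and Z = ac·Var(Y) + bd·Var(B) + (ad+bc)·covariance of Y and B, with a=-6, b=-0.27, c=2, d=7.
ac·Var(Y) = (-6)·2·21.4 = -256.8
bd·Var(B) = (-0.27)·7·47.3 = -89.397
(ad+bc)·covariance of Y and B = (-42.54)·9.6 = -408.384
covariance of V and Z = -256.8 + (-89.397) + (-408.384) = -754.581.

covariance of V and Z = -754.581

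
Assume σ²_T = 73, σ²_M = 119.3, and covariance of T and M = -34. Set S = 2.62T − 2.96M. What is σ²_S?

σ²_S = a²·σ²_T + b²·σ²_M + 2ab·covariance of T and M with a = 2.62, b = -2.96.
= 2.62²·73 + (-2.96)²·119.3 + 2·2.62·(-2.96)·(-34)
= 501.1012 + 1045.25888 + 527.3536 = 2073.71368.

σ²_S = 2073.71368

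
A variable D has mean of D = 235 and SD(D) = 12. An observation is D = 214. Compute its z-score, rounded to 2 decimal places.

z = (D − mean of D) / SD(D) = (214 − 235) / 12 = -1.75.

z = -1.75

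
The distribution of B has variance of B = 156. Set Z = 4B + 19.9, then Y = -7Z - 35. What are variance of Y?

variance of Z = 4²·156 = 2496.
variance of Y = (-7)²·2496 = 122304.

variance of Y = 122304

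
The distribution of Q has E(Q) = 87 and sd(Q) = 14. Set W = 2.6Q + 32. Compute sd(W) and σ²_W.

sd(W) = 36.4, σ²_W = 1324.96

W = 2.6Q + 32 is linear with a = 2.6, b = 32.
sd(W) = |a|·sd(Q) = |2.6|·14 = 36.4.
σ²_Q = 14² = 196.
σ²_W = a²·σ²_Q = 2.6²·196 = 1324.96 (the additive constant 32 does not affect variance).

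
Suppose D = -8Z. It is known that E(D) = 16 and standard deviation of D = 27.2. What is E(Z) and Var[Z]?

E(Z) = -2, Var[Z] = 11.56

From D = -8Z: E(D) = a·E(Z) + b, so E(Z) = (E(D) − b)/a = (16 − 0)/(-8) = -2.
Var[D] = 27.2² = 739.84.
Var[D] = a²·Var[Z], so Var[Z] = 739.84/(-8)² = 11.56.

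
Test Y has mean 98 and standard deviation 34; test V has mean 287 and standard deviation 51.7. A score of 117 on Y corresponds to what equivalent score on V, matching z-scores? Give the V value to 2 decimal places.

V = 315.89

z = (117 − 98)/34 ≈ 0.5588.
V = 287 + z·51.7 = 287 + (117 − 98)·51.7/34 ≈ 315.89.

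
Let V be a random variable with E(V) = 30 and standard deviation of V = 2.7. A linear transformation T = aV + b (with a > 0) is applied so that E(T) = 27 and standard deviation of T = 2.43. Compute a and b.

standard deviation of T = a·standard deviation of V (a > 0), so a = 2.43/2.7 = 0.9.
E(T) = a·E(V) + b, so b = 27 − 0.9·30 = 0.

a = 0.9, b = 0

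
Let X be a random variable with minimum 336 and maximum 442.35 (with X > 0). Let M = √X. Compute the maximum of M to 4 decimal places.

√X is increasing on this domain, so max(M) comes from max(X) = 442.35: max(M) = √(442.35) ≈ 21.0321.

max(M) = 21.0321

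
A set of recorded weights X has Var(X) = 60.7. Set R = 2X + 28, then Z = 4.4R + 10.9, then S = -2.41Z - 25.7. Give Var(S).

Var(S) = 27301.6013248

Var(R) = 2²·60.7 = 242.8.
Var(Z) = 4.4²·242.8 = 4700.608.
Var(S) = (-2.41)²·4700.608 = 27301.6013248.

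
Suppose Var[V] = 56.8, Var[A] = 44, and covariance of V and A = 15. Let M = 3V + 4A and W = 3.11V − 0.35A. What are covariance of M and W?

covariance of M and W = 639.194

By bilinearity, covariance of M and W = ac·Var[V] + bd·Var[A] + (ad+bc)·covariance of V and A, with a=3, b=4, c=3.11, d=-0.35.
ac·Var[V] = 3·3.11·56.8 = 529.944
bd·Var[A] = 4·(-0.35)·44 = -61.6
(ad+bc)·covariance of V and A = (11.39)·15 = 170.85
covariance of M and W = 529.944 + (-61.6) + 170.85 = 639.194.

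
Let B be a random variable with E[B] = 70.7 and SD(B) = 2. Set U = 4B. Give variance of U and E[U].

variance of U = 64, E[U] = 282.8

U = 4B is linear with a = 4, b = 0.
variance of B = 2² = 4.
variance of U = a²·variance of B = 4²·4 = 64.
E[U] = a·E[B] + b = 4·70.7 = 282.8.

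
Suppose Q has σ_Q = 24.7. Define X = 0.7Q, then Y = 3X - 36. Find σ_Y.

σ_X = |0.7|·24.7 = 17.29.
σ_Y = |3|·17.29 = 51.87.

σ_Y = 51.87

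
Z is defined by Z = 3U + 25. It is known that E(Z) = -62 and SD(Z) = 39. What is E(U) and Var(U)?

From Z = 3U + 25: E(Z) = a·E(U) + b, so E(U) = (E(Z) − b)/a = (-62 − 25)/3 = -29.
Var(Z) = 39² = 1521.
Var(Z) = a²·Var(U), so Var(U) = 1521/3² = 169.

E(U) = -29, Var(U) = 169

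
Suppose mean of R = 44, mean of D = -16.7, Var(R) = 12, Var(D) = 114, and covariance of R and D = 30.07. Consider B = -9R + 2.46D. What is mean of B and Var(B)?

mean of B = (-9)·mean of R + 2.46·mean of D = (-9)·44 + 2.46·(-16.7) = -437.082.
Var(B) = a²·Var(R) + b²·Var(D) + 2ab·covariance of R and D with a = -9, b = 2.46.
= (-9)²·12 + 2.46²·114 + 2·(-9)·2.46·30.07
= 972 + 689.8824 + (-1331.4996) = 330.3828.

mean of B = -437.082, Var(B) = 330.3828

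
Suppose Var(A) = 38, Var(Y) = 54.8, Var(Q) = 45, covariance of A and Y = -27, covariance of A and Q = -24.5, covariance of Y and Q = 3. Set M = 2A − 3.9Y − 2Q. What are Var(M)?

Var(M) = a²·Var(A) + b²·Var(Y) + c²·Var(Q) + 2ab·covariance of A and Y + 2ac·covariance of A and Q + 2bc·covariance of Y and Q, with a = 2, b = -3.9, c = -2.
= 152 + 833.508 + 180 + 421.2 + 196 + 46.8
= 1829.508.

Var(M) = 1829.508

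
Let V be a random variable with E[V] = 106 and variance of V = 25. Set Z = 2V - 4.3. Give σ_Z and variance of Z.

Z = 2V - 4.3 is linear with a = 2, b = -4.3.
σ_V = √25 = 5.
σ_Z = |a|·σ_V = |2|·5 = 10.
variance of Z = a²·variance of V = 2²·25 = 100 (the additive constant -4.3 does not affect variance).

σ_Z = 10, variance of Z = 100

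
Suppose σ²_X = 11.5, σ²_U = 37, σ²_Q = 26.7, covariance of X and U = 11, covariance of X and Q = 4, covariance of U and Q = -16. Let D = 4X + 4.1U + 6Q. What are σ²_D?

σ²_D = a²·σ²_X + b²·σ²_U + c²·σ²_Q + 2ab·covariance of X and U + 2ac·covariance of X and Q + 2bc·covariance of U and Q, with a = 4, b = 4.1, c = 6.
= 184 + 621.97 + 961.2 + 360.8 + 192 + (-787.2)
= 1532.77.

σ²_D = 1532.77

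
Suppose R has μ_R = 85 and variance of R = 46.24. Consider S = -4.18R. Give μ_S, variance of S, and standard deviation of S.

μ_S = -355.3, variance of S = 807.923776, standard deviation of S = 28.424

S = -4.18R is linear with a = -4.18, b = 0.
μ_S = a·μ_R + b = (-4.18)·85 = -355.3.
variance of S = a²·variance of R = (-4.18)²·46.24 = 807.923776.
standard deviation of R = √46.24 = 6.8.
standard deviation of S = |a|·standard deviation of R = |-4.18|·6.8 = 28.424.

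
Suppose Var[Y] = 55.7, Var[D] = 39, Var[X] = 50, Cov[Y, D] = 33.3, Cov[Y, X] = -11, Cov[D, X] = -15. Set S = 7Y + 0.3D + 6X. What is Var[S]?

Var[S] = 3694.67

Var[S] = a²·Var[Y] + b²·Var[D] + c²·Var[X] + 2ab·Cov[Y, D] + 2ac·Cov[Y, X] + 2bc·Cov[D, X], with a = 7, b = 0.3, c = 6.
= 2729.3 + 3.51 + 1800 + 139.86 + (-924) + (-54)
= 3694.67.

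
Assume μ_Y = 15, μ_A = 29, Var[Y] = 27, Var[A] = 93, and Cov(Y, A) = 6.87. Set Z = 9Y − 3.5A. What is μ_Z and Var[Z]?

μ_Z = 9·μ_Y + (-3.5)·μ_A = 9·15 + (-3.5)·29 = 33.5.
Var[Z] = a²·Var[Y] + b²·Var[A] + 2ab·Cov(Y, A) with a = 9, b = -3.5.
= 9²·27 + (-3.5)²·93 + 2·9·(-3.5)·6.87
= 2187 + 1139.25 + (-432.81) = 2893.44.

μ_Z = 33.5, Var[Z] = 2893.44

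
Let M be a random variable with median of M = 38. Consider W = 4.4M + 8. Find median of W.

median of W = 175.2

A linear map preserves order up to sign, so median of W = a·median of M + b = 4.4·38 + 8 = 175.2.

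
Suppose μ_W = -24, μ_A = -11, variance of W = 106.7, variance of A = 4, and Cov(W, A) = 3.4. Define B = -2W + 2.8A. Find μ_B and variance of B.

μ_B = (-2)·μ_W + 2.8·μ_A = (-2)·(-24) + 2.8·(-11) = 17.2.
variance of B = a²·variance of W + b²·variance of A + 2ab·Cov(W, A) with a = -2, b = 2.8.
= (-2)²·106.7 + 2.8²·4 + 2·(-2)·2.8·3.4
= 426.8 + 31.36 + (-38.08) = 420.08.

μ_B = 17.2, variance of B = 420.08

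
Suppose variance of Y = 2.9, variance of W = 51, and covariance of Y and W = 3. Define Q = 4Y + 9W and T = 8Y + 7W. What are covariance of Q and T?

By bilinearity, covariance of Q and T = ac·variance of Y + bd·variance of W + (ad+bc)·covariance of Y and W, with a=4, b=9, c=8, d=7.
ac·variance of Y = 4·8·2.9 = 92.8
bd·variance of W = 9·7·51 = 3213
(ad+bc)·covariance of Y and W = (100)·3 = 300
covariance of Q and T = 92.8 + 3213 + 300 = 3605.8.

covariance of Q and T = 3605.8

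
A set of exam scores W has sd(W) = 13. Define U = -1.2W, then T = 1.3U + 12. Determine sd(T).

sd(T) = 20.28

sd(U) = |-1.2|·13 = 15.6.
sd(T) = |1.3|·15.6 = 20.28.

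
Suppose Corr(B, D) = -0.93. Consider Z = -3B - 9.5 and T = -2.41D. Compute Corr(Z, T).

Linear rescalings preserve correlation up to sign; here the slopes -3 and -2.41 have the same sign, so Corr(Z, T) = Corr(B, D) = -0.93.

Corr(Z, T) = -0.93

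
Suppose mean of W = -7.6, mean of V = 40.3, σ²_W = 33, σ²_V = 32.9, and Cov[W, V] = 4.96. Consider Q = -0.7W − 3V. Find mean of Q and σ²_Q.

mean of Q = (-0.7)·mean of W + (-3)·mean of V = (-0.7)·(-7.6) + (-3)·40.3 = -115.58.
σ²_Q = a²·σ²_W + b²·σ²_V + 2ab·Cov[W, V] with a = -0.7, b = -3.
= (-0.7)²·33 + (-3)²·32.9 + 2·(-0.7)·(-3)·4.96
= 16.17 + 296.1 + 20.832 = 333.102.

mean of Q = -115.58, σ²_Q = 333.102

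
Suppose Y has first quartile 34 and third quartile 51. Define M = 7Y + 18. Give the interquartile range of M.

IQR(M) = 119

IQR of Y = Q3 − Q1 = 51 − 34 = 17.
Under M = aY + b, IQR(M) = |a|·IQR(Y) = |7|·17 = 119 (shifts cancel; spread scales by |a|).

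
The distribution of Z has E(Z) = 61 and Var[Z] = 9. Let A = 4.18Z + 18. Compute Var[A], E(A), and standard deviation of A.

Var[A] = 157.2516, E(A) = 272.98, standard deviation of A = 12.54

A = 4.18Z + 18 is linear with a = 4.18, b = 18.
Var[A] = a²·Var[Z] = 4.18²·9 = 157.2516 (the additive constant 18 does not affect variance).
E(A) = a·E(Z) + b = 4.18·61 + 18 = 272.98.
standard deviation of Z = √9 = 3.
standard deviation of A = |a|·standard deviation of Z = |4.18|·3 = 12.54.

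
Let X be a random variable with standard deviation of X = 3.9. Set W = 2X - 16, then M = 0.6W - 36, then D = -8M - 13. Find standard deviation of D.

standard deviation of D = 37.44

standard deviation of W = |2|·3.9 = 7.8.
standard deviation of M = |0.6|·7.8 = 4.68.
standard deviation of D = |-8|·4.68 = 37.44.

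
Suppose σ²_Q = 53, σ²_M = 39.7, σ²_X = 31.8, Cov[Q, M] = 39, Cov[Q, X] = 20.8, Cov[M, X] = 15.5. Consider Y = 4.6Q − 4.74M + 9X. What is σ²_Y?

σ²_Y = 3288.31172

σ²_Y = a²·σ²_Q + b²·σ²_M + c²·σ²_X + 2ab·Cov[Q, M] + 2ac·Cov[Q, X] + 2bc·Cov[M, X], with a = 4.6, b = -4.74, c = 9.
= 1121.48 + 891.96372 + 2575.8 + (-1700.712) + 1722.24 + (-1322.46)
= 3288.31172.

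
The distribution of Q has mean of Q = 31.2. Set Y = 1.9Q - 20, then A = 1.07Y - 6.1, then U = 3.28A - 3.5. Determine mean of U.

mean of U = 114.349088

mean of Y = 1.9·31.2 + (-20) = 39.28.
mean of A = 1.07·39.28 + (-6.1) = 35.9296.
mean of U = 3.28·35.9296 + (-3.5) = 114.349088.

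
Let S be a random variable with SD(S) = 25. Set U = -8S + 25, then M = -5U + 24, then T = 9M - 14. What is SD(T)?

SD(T) = 9000

SD(U) = |-8|·25 = 200.
SD(M) = |-5|·200 = 1000.
SD(T) = |9|·1000 = 9000.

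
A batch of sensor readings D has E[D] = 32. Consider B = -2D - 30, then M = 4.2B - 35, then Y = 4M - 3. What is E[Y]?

E[B] = (-2)·32 + (-30) = -94.
E[M] = 4.2·(-94) + (-35) = -429.8.
E[Y] = 4·(-429.8) + (-3) = -1722.2.

E[Y] = -1722.2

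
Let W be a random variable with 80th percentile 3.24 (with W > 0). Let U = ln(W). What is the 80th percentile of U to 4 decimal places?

80th percentile of U = 1.1756

ln(W) is increasing, so P_{80}(U) = g(P_{80}(W)) ≈ 1.1756.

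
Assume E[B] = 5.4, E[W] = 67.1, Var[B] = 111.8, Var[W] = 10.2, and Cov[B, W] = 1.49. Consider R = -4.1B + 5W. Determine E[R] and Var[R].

E[R] = 313.36, Var[R] = 2073.268

E[R] = (-4.1)·E[B] + 5·E[W] = (-4.1)·5.4 + 5·67.1 = 313.36.
Var[R] = a²·Var[B] + b²·Var[W] + 2ab·Cov[B, W] with a = -4.1, b = 5.
= (-4.1)²·111.8 + 5²·10.2 + 2·(-4.1)·5·1.49
= 1879.358 + 255 + (-61.09) = 2073.268.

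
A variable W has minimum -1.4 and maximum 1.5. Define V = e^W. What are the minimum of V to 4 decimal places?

min(V) = 0.2466

e^W is increasing on this domain, so min(V) comes from min(W) = -1.4: min(V) = exp(-1.4) ≈ 0.2466.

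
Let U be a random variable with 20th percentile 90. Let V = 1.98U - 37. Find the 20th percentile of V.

Since a = 1.98 > 0 the transformation is increasing, so the 20th percentile of V = a·(P_{20} of U) + b = 1.98·90 + (-37) = 141.2.

20th percentile of V = 141.2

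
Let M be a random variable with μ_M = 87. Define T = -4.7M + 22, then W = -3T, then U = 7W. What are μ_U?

μ_U = 8124.9

μ_T = (-4.7)·87 + 22 = -386.9.
μ_W = (-3)·(-386.9) = 1160.7.
μ_U = 7·1160.7 = 8124.9.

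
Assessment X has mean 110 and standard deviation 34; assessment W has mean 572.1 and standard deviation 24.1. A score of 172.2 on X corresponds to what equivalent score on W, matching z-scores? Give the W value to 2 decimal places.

z = (172.2 − 110)/34 ≈ 1.8294.
W = 572.1 + z·24.1 = 572.1 + (172.2 − 110)·24.1/34 ≈ 616.19.

W = 616.19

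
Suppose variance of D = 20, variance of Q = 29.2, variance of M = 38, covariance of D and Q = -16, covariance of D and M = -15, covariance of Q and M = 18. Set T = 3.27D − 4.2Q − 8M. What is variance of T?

variance of T = 5594.834

variance of T = a²·variance of D + b²·variance of Q + c²·variance of M + 2ab·covariance of D and Q + 2ac·covariance of D and M + 2bc·covariance of Q and M, with a = 3.27, b = -4.2, c = -8.
= 213.858 + 515.088 + 2432 + 439.488 + 784.8 + 1209.6
= 5594.834.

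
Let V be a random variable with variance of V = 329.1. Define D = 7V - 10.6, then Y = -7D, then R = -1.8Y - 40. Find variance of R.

variance of D = 7²·329.1 = 16125.9.
variance of Y = (-7)²·16125.9 = 790169.1.
variance of R = (-1.8)²·790169.1 = 2560147.884.

variance of R = 2560147.884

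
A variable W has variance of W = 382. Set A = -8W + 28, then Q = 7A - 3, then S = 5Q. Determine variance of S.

variance of A = (-8)²·382 = 24448.
variance of Q = 7²·24448 = 1197952.
variance of S = 5²·1197952 = 29948800.

variance of S = 29948800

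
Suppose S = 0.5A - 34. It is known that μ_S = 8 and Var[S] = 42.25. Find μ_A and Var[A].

From S = 0.5A - 34: μ_S = a·μ_A + b, so μ_A = (μ_S − b)/a = (8 − (-34))/0.5 = 84.
Var[S] = a²·Var[A], so Var[A] = 42.25/0.5² = 169.

μ_A = 84, Var[A] = 169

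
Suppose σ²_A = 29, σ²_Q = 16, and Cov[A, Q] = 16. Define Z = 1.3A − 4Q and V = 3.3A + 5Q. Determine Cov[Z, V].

By bilinearity, Cov[Z, V] = ac·σ²_A + bd·σ²_Q + (ad+bc)·Cov[A, Q], with a=1.3, b=-4, c=3.3, d=5.
ac·σ²_A = 1.3·3.3·29 = 124.41
bd·σ²_Q = (-4)·5·16 = -320
(ad+bc)·Cov[A, Q] = (-6.7)·16 = -107.2
Cov[Z, V] = 124.41 + (-320) + (-107.2) = -302.79.

Cov[Z, V] = -302.79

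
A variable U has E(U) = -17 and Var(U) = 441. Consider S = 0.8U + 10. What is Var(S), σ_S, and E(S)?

S = 0.8U + 10 is linear with a = 0.8, b = 10.
Var(S) = a²·Var(U) = 0.8²·441 = 282.24 (the additive constant 10 does not affect variance).
σ_U = √441 = 21.
σ_S = |a|·σ_U = |0.8|·21 = 16.8.
E(S) = a·E(U) + b = 0.8·(-17) + 10 = -3.6.

Var(S) = 282.24, σ_S = 16.8, E(S) = -3.6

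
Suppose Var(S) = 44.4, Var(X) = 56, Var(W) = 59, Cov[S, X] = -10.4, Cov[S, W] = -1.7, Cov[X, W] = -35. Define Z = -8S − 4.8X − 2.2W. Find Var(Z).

Var(Z) = 2819.64

Var(Z) = a²·Var(S) + b²·Var(X) + c²·Var(W) + 2ab·Cov[S, X] + 2ac·Cov[S, W] + 2bc·Cov[X, W], with a = -8, b = -4.8, c = -2.2.
= 2841.6 + 1290.24 + 285.56 + (-798.72) + (-59.84) + (-739.2)
= 2819.64.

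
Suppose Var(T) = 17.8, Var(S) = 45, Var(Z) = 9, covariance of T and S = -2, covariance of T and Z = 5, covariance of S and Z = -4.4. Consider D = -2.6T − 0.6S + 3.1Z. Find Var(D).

Var(D) = a²·Var(T) + b²·Var(S) + c²·Var(Z) + 2ab·covariance of T and S + 2ac·covariance of T and Z + 2bc·covariance of S and Z, with a = -2.6, b = -0.6, c = 3.1.
= 120.328 + 16.2 + 86.49 + (-6.24) + (-80.6) + 16.368
= 152.546.

Var(D) = 152.546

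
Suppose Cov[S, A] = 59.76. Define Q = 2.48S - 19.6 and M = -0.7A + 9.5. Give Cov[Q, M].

Cov[Q, M] = a·c·Cov[S, A] = 2.48·(-0.7)·59.76 = -103.74336. Additive constants drop out.

Cov[Q, M] = -103.74336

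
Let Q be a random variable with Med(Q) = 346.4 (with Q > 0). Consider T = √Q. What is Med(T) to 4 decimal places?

√Q is monotone on this domain, so Med(T) = √(346.4) ≈ 18.6118.

Med(T) = 18.6118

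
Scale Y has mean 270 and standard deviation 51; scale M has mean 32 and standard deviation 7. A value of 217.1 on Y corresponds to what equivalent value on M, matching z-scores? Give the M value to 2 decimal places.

M = 24.74

z = (217.1 − 270)/51 ≈ -1.0373.
M = 32 + z·7 = 32 + (217.1 − 270)·7/51 ≈ 24.74.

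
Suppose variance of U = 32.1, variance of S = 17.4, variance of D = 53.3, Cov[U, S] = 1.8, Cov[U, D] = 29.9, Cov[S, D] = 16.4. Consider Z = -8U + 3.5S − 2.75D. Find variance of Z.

variance of Z = a²·variance of U + b²·variance of S + c²·variance of D + 2ab·Cov[U, S] + 2ac·Cov[U, D] + 2bc·Cov[S, D], with a = -8, b = 3.5, c = -2.75.
= 2054.4 + 213.15 + 403.08125 + (-100.8) + 1315.6 + (-315.7)
= 3569.73125.

variance of Z = 3569.73125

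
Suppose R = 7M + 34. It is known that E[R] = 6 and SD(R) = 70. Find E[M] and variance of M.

E[M] = -4, variance of M = 100

From R = 7M + 34: E[R] = a·E[M] + b, so E[M] = (E[R] − b)/a = (6 − 34)/7 = -4.
variance of R = 70² = 4900.
variance of R = a²·variance of M, so variance of M = 4900/7² = 100.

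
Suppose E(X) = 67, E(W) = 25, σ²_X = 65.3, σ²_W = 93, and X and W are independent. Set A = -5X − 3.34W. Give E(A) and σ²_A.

E(A) = -418.5, σ²_A = 2669.9708

E(A) = (-5)·E(X) + (-3.34)·E(W) = (-5)·67 + (-3.34)·25 = -418.5.
σ²_A = a²·σ²_X + b²·σ²_W + 2ab·Cov[X, W] with a = -5, b = -3.34.
Independence gives Cov[X, W] = 0.
= (-5)²·65.3 + (-3.34)²·93 + 2·(-5)·(-3.34)·0
= 1632.5 + 1037.4708 + 0 = 2669.9708.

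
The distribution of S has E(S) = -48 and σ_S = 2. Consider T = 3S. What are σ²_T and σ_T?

σ²_T = 36, σ_T = 6

T = 3S is linear with a = 3, b = 0.
σ²_S = 2² = 4.
σ²_T = a²·σ²_S = 3²·4 = 36.
σ_T = |a|·σ_S = |3|·2 = 6.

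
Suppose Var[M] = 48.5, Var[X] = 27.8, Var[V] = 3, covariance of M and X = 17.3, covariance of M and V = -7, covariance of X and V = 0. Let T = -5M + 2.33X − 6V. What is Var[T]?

Var[T] = a²·Var[M] + b²·Var[X] + c²·Var[V] + 2ab·covariance of M and X + 2ac·covariance of M and V + 2bc·covariance of X and V, with a = -5, b = 2.33, c = -6.
= 1212.5 + 150.92342 + 108 + (-403.09) + (-420) + 0
= 648.33342.

Var[T] = 648.33342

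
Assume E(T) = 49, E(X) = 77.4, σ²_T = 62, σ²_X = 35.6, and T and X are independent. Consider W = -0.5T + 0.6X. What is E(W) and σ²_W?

E(W) = 21.94, σ²_W = 28.316

E(W) = (-0.5)·E(T) + 0.6·E(X) = (-0.5)·49 + 0.6·77.4 = 21.94.
σ²_W = a²·σ²_T + b²·σ²_X + 2ab·Cov[T, X] with a = -0.5, b = 0.6.
Independence gives Cov[T, X] = 0.
= (-0.5)²·62 + 0.6²·35.6 + 2·(-0.5)·0.6·0
= 15.5 + 12.816 + 0 = 28.316.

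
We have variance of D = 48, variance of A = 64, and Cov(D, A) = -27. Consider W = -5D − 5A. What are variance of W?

variance of W = 1450

variance of W = a²·variance of D + b²·variance of A + 2ab·Cov(D, A) with a = -5, b = -5.
= (-5)²·48 + (-5)²·64 + 2·(-5)·(-5)·(-27)
= 1200 + 1600 + (-1350) = 1450.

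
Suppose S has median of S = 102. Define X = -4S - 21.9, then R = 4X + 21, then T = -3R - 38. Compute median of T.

median of X = (-4)·102 + (-21.9) = -429.9.
median of R = 4·(-429.9) + 21 = -1698.6.
median of T = (-3)·(-1698.6) + (-38) = 5057.8.

median of T = 5057.8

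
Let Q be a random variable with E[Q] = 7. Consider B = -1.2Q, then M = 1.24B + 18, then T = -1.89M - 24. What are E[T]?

E[B] = (-1.2)·7 = -8.4.
E[M] = 1.24·(-8.4) + 18 = 7.584.
E[T] = (-1.89)·7.584 + (-24) = -38.33376.

E[T] = -38.33376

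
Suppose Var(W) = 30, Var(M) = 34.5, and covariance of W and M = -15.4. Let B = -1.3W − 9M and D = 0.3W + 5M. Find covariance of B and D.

By bilinearity, covariance of B and D = ac·Var(W) + bd·Var(M) + (ad+bc)·covariance of W and M, with a=-1.3, b=-9, c=0.3, d=5.
ac·Var(W) = (-1.3)·0.3·30 = -11.7
bd·Var(M) = (-9)·5·34.5 = -1552.5
(ad+bc)·covariance of W and M = (-9.2)·(-15.4) = 141.68
covariance of B and D = -11.7 + (-1552.5) + 141.68 = -1422.52.

covariance of B and D = -1422.52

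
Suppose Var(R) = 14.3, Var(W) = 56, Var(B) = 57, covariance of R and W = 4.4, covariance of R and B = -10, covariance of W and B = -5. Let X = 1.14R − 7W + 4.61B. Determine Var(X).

Var(X) = a²·Var(R) + b²·Var(W) + c²·Var(B) + 2ab·covariance of R and W + 2ac·covariance of R and B + 2bc·covariance of W and B, with a = 1.14, b = -7, c = 4.61.
= 18.58428 + 2744 + 1211.3697 + (-70.224) + (-105.108) + 322.7
= 4121.32198.

Var(X) = 4121.32198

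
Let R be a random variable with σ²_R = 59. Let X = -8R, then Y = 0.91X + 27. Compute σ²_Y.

σ²_Y = 3126.9056

σ²_X = (-8)²·59 = 3776.
σ²_Y = 0.91²·3776 = 3126.9056.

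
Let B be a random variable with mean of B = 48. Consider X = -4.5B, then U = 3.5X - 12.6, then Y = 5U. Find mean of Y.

mean of Y = -3843

mean of X = (-4.5)·48 = -216.
mean of U = 3.5·(-216) + (-12.6) = -768.6.
mean of Y = 5·(-768.6) = -3843.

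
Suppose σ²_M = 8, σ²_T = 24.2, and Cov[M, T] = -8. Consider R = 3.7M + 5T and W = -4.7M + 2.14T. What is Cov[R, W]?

By bilinearity, Cov[R, W] = ac·σ²_M + bd·σ²_T + (ad+bc)·Cov[M, T], with a=3.7, b=5, c=-4.7, d=2.14.
ac·σ²_M = 3.7·(-4.7)·8 = -139.12
bd·σ²_T = 5·2.14·24.2 = 258.94
(ad+bc)·Cov[M, T] = (-15.582)·(-8) = 124.656
Cov[R, W] = -139.12 + 258.94 + 124.656 = 244.476.

Cov[R, W] = 244.476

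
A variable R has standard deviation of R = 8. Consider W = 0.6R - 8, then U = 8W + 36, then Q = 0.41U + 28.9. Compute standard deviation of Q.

standard deviation of Q = 15.744

standard deviation of W = |0.6|·8 = 4.8.
standard deviation of U = |8|·4.8 = 38.4.
standard deviation of Q = |0.41|·38.4 = 15.744.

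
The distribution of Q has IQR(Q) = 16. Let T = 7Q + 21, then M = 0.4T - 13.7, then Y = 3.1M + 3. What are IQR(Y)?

IQR(Y) = 138.88

IQR(T) = |7|·16 = 112.
IQR(M) = |0.4|·112 = 44.8.
IQR(Y) = |3.1|·44.8 = 138.88.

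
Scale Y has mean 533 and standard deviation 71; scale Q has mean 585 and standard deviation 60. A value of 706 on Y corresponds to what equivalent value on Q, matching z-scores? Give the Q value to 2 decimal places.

Q = 731.20

z = (706 − 533)/71 ≈ 2.4366.
Q = 585 + z·60 = 585 + (706 − 533)·60/71 ≈ 731.20.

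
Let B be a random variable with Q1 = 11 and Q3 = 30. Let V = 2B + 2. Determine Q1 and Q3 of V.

a = 2 > 0: Q1(V) = a·Q1(B)+b = 24, Q3(V) = a·Q3(B)+b = 62.

Q1(V) = 24, Q3(V) = 62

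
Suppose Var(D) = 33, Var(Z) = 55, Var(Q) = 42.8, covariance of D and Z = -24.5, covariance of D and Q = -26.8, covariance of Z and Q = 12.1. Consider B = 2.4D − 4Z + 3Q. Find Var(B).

Var(B) = 1249.36

Var(B) = a²·Var(D) + b²·Var(Z) + c²·Var(Q) + 2ab·covariance of D and Z + 2ac·covariance of D and Q + 2bc·covariance of Z and Q, with a = 2.4, b = -4, c = 3.
= 190.08 + 880 + 385.2 + 470.4 + (-385.92) + (-290.4)
= 1249.36.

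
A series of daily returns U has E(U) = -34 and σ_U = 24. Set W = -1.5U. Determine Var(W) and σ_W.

Var(W) = 1296, σ_W = 36

W = -1.5U is linear with a = -1.5, b = 0.
Var(U) = 24² = 576.
Var(W) = a²·Var(U) = (-1.5)²·576 = 1296.
σ_W = |a|·σ_U = |-1.5|·24 = 36.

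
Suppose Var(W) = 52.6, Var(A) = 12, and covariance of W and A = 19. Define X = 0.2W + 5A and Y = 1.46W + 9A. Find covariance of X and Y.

By bilinearity, covariance of X and Y = ac·Var(W) + bd·Var(A) + (ad+bc)·covariance of W and A, with a=0.2, b=5, c=1.46, d=9.
ac·Var(W) = 0.2·1.46·52.6 = 15.3592
bd·Var(A) = 5·9·12 = 540
(ad+bc)·covariance of W and A = (9.1)·19 = 172.9
covariance of X and Y = 15.3592 + 540 + 172.9 = 728.2592.

covariance of X and Y = 728.2592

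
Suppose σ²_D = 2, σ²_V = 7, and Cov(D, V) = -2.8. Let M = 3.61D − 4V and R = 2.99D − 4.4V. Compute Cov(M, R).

Cov(M, R) = 222.751

By bilinearity, Cov(M, R) = ac·σ²_D + bd·σ²_V + (ad+bc)·Cov(D, V), with a=3.61, b=-4, c=2.99, d=-4.4.
ac·σ²_D = 3.61·2.99·2 = 21.5878
bd·σ²_V = (-4)·(-4.4)·7 = 123.2
(ad+bc)·Cov(D, V) = (-27.844)·(-2.8) = 77.9632
Cov(M, R) = 21.5878 + 123.2 + 77.9632 = 222.751.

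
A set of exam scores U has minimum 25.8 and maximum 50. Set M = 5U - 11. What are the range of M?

Range(M) = 121

Range of U = 50 − 25.8 = 24.2.
Range(M) = |a|·Range(U) = |5|·24.2 = 121.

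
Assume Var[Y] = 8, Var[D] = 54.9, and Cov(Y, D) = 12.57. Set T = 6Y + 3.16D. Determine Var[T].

Var[T] = 1312.86384

Var[T] = a²·Var[Y] + b²·Var[D] + 2ab·Cov(Y, D) with a = 6, b = 3.16.
= 6²·8 + 3.16²·54.9 + 2·6·3.16·12.57
= 288 + 548.20944 + 476.6544 = 1312.86384.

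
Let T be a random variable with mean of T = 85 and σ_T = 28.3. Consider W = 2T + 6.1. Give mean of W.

mean of W = 176.1

W = 2T + 6.1 is linear with a = 2, b = 6.1.
mean of W = a·mean of T + b = 2·85 + 6.1 = 176.1.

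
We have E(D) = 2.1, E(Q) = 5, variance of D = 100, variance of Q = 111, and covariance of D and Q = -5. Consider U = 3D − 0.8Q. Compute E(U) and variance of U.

E(U) = 2.3, variance of U = 995.04

E(U) = 3·E(D) + (-0.8)·E(Q) = 3·2.1 + (-0.8)·5 = 2.3.
variance of U = a²·variance of D + b²·variance of Q + 2ab·covariance of D and Q with a = 3, b = -0.8.
= 3²·100 + (-0.8)²·111 + 2·3·(-0.8)·(-5)
= 900 + 71.04 + 24 = 995.04.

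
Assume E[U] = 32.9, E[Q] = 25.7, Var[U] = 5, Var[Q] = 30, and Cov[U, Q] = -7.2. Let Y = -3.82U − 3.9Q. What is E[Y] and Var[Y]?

E[Y] = -225.908, Var[Y] = 314.7308

E[Y] = (-3.82)·E[U] + (-3.9)·E[Q] = (-3.82)·32.9 + (-3.9)·25.7 = -225.908.
Var[Y] = a²·Var[U] + b²·Var[Q] + 2ab·Cov[U, Q] with a = -3.82, b = -3.9.
= (-3.82)²·5 + (-3.9)²·30 + 2·(-3.82)·(-3.9)·(-7.2)
= 72.962 + 456.3 + (-214.5312) = 314.7308.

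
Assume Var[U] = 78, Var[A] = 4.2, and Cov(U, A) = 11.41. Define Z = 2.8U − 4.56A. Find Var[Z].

Var[Z] = a²·Var[U] + b²·Var[A] + 2ab·Cov(U, A) with a = 2.8, b = -4.56.
= 2.8²·78 + (-4.56)²·4.2 + 2·2.8·(-4.56)·11.41
= 611.52 + 87.33312 + (-291.36576) = 407.48736.

Var[Z] = 407.48736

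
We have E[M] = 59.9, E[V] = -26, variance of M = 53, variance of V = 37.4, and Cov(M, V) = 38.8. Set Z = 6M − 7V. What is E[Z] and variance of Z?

E[Z] = 541.4, variance of Z = 481.4

E[Z] = 6·E[M] + (-7)·E[V] = 6·59.9 + (-7)·(-26) = 541.4.
variance of Z = a²·variance of M + b²·variance of V + 2ab·Cov(M, V) with a = 6, b = -7.
= 6²·53 + (-7)²·37.4 + 2·6·(-7)·38.8
= 1908 + 1832.6 + (-3259.2) = 481.4.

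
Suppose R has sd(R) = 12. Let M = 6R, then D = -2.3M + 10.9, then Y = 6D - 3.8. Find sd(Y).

sd(M) = |6|·12 = 72.
sd(D) = |-2.3|·72 = 165.6.
sd(Y) = |6|·165.6 = 993.6.

sd(Y) = 993.6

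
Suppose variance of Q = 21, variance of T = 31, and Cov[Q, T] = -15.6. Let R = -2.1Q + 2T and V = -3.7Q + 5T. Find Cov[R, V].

Cov[R, V] = 752.41

By bilinearity, Cov[R, V] = ac·variance of Q + bd·variance of T + (ad+bc)·Cov[Q, T], with a=-2.1, b=2, c=-3.7, d=5.
ac·variance of Q = (-2.1)·(-3.7)·21 = 163.17
bd·variance of T = 2·5·31 = 310
(ad+bc)·Cov[Q, T] = (-17.9)·(-15.6) = 279.24
Cov[R, V] = 163.17 + 310 + 279.24 = 752.41.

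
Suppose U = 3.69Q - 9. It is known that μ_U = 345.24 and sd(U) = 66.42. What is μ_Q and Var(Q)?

μ_Q = 96, Var(Q) = 324

From U = 3.69Q - 9: μ_U = a·μ_Q + b, so μ_Q = (μ_U − b)/a = (345.24 − (-9))/3.69 = 96.
Var(U) = 66.42² = 4411.6164.
Var(U) = a²·Var(Q), so Var(Q) = 4411.6164/3.69² = 324.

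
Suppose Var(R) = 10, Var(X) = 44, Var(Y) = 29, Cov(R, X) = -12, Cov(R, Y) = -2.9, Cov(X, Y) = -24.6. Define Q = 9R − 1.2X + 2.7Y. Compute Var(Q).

Var(Q) = 1362.438

Var(Q) = a²·Var(R) + b²·Var(X) + c²·Var(Y) + 2ab·Cov(R, X) + 2ac·Cov(R, Y) + 2bc·Cov(X, Y), with a = 9, b = -1.2, c = 2.7.
= 810 + 63.36 + 211.41 + 259.2 + (-140.94) + 159.408
= 1362.438.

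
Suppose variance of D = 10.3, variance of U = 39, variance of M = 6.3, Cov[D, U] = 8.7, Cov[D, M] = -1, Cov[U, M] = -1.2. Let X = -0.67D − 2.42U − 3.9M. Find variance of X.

variance of X = a²·variance of D + b²·variance of U + c²·variance of M + 2ab·Cov[D, U] + 2ac·Cov[D, M] + 2bc·Cov[U, M], with a = -0.67, b = -2.42, c = -3.9.
= 4.62367 + 228.3996 + 95.823 + 28.21236 + (-5.226) + (-22.6512)
= 329.18143.

variance of X = 329.18143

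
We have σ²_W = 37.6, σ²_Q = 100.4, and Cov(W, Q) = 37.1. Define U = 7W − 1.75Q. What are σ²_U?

σ²_U = 1240.925

σ²_U = a²·σ²_W + b²·σ²_Q + 2ab·Cov(W, Q) with a = 7, b = -1.75.
= 7²·37.6 + (-1.75)²·100.4 + 2·7·(-1.75)·37.1
= 1842.4 + 307.475 + (-908.95) = 1240.925.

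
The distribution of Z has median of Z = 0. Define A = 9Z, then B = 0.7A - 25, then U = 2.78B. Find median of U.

median of A = 9·0 = 0.
median of B = 0.7·0 + (-25) = -25.
median of U = 2.78·(-25) = -69.5.

median of U = -69.5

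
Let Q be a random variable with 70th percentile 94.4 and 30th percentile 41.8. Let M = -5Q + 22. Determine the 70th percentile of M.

70th percentile of M = -187

Since a = -5 < 0 the transformation is decreasing, reversing order: the 70th percentile of M corresponds to the 30th percentile of Q.
So P_{70}(M) = a·P_{30}(Q) + b = (-5)·41.8 + 22 = -187.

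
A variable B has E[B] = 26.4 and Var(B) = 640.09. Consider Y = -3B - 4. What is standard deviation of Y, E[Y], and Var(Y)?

Y = -3B - 4 is linear with a = -3, b = -4.
standard deviation of B = √640.09 = 25.3.
standard deviation of Y = |a|·standard deviation of B = |-3|·25.3 = 75.9.
E[Y] = a·E[B] + b = (-3)·26.4 + (-4) = -83.2.
Var(Y) = a²·Var(B) = (-3)²·640.09 = 5760.81 (the additive constant -4 does not affect variance).

standard deviation of Y = 75.9, E[Y] = -83.2, Var(Y) = 5760.81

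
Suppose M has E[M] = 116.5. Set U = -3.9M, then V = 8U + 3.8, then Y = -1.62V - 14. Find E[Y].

E[Y] = 5868.22

E[U] = (-3.9)·116.5 = -454.35.
E[V] = 8·(-454.35) + 3.8 = -3631.
E[Y] = (-1.62)·(-3631) + (-14) = 5868.22.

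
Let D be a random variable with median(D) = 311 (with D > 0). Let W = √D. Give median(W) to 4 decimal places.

√D is monotone on this domain, so median(W) = √(311) ≈ 17.6352.

median(W) = 17.6352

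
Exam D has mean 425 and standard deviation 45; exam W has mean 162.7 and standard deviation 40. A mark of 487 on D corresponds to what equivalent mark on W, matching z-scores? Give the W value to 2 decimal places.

W = 217.81

z = (487 − 425)/45 ≈ 1.3778.
W = 162.7 + z·40 = 162.7 + (487 − 425)·40/45 ≈ 217.81.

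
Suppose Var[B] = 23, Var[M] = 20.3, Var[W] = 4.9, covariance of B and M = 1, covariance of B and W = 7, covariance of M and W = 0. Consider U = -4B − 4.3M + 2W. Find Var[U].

Var[U] = a²·Var[B] + b²·Var[M] + c²·Var[W] + 2ab·covariance of B and M + 2ac·covariance of B and W + 2bc·covariance of M and W, with a = -4, b = -4.3, c = 2.
= 368 + 375.347 + 19.6 + 34.4 + (-112) + 0
= 685.347.

Var[U] = 685.347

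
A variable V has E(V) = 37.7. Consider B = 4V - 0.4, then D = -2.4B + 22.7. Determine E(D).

E(D) = -338.26

E(B) = 4·37.7 + (-0.4) = 150.4.
E(D) = (-2.4)·150.4 + 22.7 = -338.26.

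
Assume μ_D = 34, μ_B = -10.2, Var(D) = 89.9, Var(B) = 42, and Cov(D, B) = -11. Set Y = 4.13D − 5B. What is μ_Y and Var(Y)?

μ_Y = 191.42, Var(Y) = 3037.71531

μ_Y = 4.13·μ_D + (-5)·μ_B = 4.13·34 + (-5)·(-10.2) = 191.42.
Var(Y) = a²·Var(D) + b²·Var(B) + 2ab·Cov(D, B) with a = 4.13, b = -5.
= 4.13²·89.9 + (-5)²·42 + 2·4.13·(-5)·(-11)
= 1533.41531 + 1050 + 454.3 = 3037.71531.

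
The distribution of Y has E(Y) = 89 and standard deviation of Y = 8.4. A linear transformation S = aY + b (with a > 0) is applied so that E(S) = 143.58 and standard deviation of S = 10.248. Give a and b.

a = 1.22, b = 35

standard deviation of S = a·standard deviation of Y (a > 0), so a = 10.248/8.4 = 1.22.
E(S) = a·E(Y) + b, so b = 143.58 − 1.22·89 = 35.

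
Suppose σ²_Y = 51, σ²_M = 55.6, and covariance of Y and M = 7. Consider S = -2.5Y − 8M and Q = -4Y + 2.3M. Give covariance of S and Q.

By bilinearity, covariance of S and Q = ac·σ²_Y + bd·σ²_M + (ad+bc)·covariance of Y and M, with a=-2.5, b=-8, c=-4, d=2.3.
ac·σ²_Y = (-2.5)·(-4)·51 = 510
bd·σ²_M = (-8)·2.3·55.6 = -1023.04
(ad+bc)·covariance of Y and M = (26.25)·7 = 183.75
covariance of S and Q = 510 + (-1023.04) + 183.75 = -329.29.

covariance of S and Q = -329.29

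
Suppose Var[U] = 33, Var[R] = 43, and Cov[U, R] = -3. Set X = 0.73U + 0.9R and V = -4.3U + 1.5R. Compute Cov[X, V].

By bilinearity, Cov[X, V] = ac·Var[U] + bd·Var[R] + (ad+bc)·Cov[U, R], with a=0.73, b=0.9, c=-4.3, d=1.5.
ac·Var[U] = 0.73·(-4.3)·33 = -103.587
bd·Var[R] = 0.9·1.5·43 = 58.05
(ad+bc)·Cov[U, R] = (-2.775)·(-3) = 8.325
Cov[X, V] = -103.587 + 58.05 + 8.325 = -37.212.

Cov[X, V] = -37.212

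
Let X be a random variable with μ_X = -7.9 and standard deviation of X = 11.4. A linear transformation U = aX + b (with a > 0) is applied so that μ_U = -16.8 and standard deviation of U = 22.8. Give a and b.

standard deviation of U = a·standard deviation of X (a > 0), so a = 22.8/11.4 = 2.
μ_U = a·μ_X + b, so b = -16.8 − 2·(-7.9) = -1.

a = 2, b = -1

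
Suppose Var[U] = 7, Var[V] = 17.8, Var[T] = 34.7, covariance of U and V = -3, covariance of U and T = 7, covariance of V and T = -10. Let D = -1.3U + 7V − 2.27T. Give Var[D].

Var[D] = a²·Var[U] + b²·Var[V] + c²·Var[T] + 2ab·covariance of U and V + 2ac·covariance of U and T + 2bc·covariance of V and T, with a = -1.3, b = 7, c = -2.27.
= 11.83 + 872.2 + 178.80563 + 54.6 + 41.314 + 317.8
= 1476.54963.

Var[D] = 1476.54963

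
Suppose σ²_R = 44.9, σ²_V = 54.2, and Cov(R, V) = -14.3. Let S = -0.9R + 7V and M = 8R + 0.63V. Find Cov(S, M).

Cov(S, M) = -876.9499

By bilinearity, Cov(S, M) = ac·σ²_R + bd·σ²_V + (ad+bc)·Cov(R, V), with a=-0.9, b=7, c=8, d=0.63.
ac·σ²_R = (-0.9)·8·44.9 = -323.28
bd·σ²_V = 7·0.63·54.2 = 239.022
(ad+bc)·Cov(R, V) = (55.433)·(-14.3) = -792.6919
Cov(S, M) = -323.28 + 239.022 + (-792.6919) = -876.9499.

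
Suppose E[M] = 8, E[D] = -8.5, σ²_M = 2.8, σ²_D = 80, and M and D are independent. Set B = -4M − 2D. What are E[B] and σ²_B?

E[B] = -15, σ²_B = 364.8

E[B] = (-4)·E[M] + (-2)·E[D] = (-4)·8 + (-2)·(-8.5) = -15.
σ²_B = a²·σ²_M + b²·σ²_D + 2ab·covariance of M and D with a = -4, b = -2.
Independence gives covariance of M and D = 0.
= (-4)²·2.8 + (-2)²·80 + 2·(-4)·(-2)·0
= 44.8 + 320 + 0 = 364.8.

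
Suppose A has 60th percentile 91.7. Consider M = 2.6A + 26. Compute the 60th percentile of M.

Since a = 2.6 > 0 the transformation is increasing, so the 60th percentile of M = a·(P_{60} of A) + b = 2.6·91.7 + 26 = 264.42.

60th percentile of M = 264.42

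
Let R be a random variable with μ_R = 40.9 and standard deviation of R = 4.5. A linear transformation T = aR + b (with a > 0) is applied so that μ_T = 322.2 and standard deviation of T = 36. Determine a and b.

standard deviation of T = a·standard deviation of R (a > 0), so a = 36/4.5 = 8.
μ_T = a·μ_R + b, so b = 322.2 − 8·40.9 = -5.

a = 8, b = -5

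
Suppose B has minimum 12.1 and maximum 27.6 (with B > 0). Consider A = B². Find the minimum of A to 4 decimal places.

min(A) = 146.41

B² is increasing on this domain, so min(A) comes from min(B) = 12.1: min(A) = square(12.1) = 146.41.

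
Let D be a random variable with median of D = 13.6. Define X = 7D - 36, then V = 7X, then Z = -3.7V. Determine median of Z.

median of Z = -1533.28

median of X = 7·13.6 + (-36) = 59.2.
median of V = 7·59.2 = 414.4.
median of Z = (-3.7)·414.4 = -1533.28.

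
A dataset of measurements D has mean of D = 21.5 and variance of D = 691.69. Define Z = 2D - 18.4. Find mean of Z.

mean of Z = 24.6

Z = 2D - 18.4 is linear with a = 2, b = -18.4.
mean of Z = a·mean of D + b = 2·21.5 + (-18.4) = 24.6.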